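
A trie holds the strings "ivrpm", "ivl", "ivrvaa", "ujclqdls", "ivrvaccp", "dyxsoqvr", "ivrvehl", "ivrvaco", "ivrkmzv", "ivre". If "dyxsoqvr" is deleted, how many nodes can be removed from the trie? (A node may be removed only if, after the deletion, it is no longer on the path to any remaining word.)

After clearing the end-marker at "dyxsoqvr", prune upward until reaching a node still needed by another word.
No other word shares any prefix with "dyxsoqvr", so all 8 of its nodes go.
Nodes removed: 8

8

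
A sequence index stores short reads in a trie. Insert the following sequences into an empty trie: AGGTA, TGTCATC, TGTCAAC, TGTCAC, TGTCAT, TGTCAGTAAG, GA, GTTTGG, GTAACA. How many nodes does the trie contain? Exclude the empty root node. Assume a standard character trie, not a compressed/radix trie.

Trie structure (* marks end of a word):
(root)
├─ A
│  └─ G
│     └─ G
│        └─ T
│           └─ A *
├─ G
│  ├─ A *
│  └─ T
│     ├─ A
│     │  └─ A
│     │     └─ C
│     │        └─ A *
│     └─ T
│        └─ T
│           └─ G
│              └─ G *
└─ T
   └─ G
      └─ T
         └─ C
            └─ A
               ├─ A
               │  └─ C *
               ├─ C *
               ├─ G
               │  └─ T
               │     └─ A
               │        └─ A
               │           └─ G *
               └─ T *
                  └─ C *
Counting every labelled node above: 31.

31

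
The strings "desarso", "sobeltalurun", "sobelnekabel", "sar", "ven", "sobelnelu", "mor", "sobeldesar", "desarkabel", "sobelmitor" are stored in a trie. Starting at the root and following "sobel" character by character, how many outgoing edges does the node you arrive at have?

Walk "sobel" from the root, arriving at one node.
Characters that immediately follow "sobel" among the stored strings: {d, m, n, t}.
That node has 4 child edges.

4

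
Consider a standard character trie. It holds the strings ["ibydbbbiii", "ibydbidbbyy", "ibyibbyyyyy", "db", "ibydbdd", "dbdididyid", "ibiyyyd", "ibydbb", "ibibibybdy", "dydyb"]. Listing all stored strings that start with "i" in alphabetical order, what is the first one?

DFS of the "i" subtree visits, in order: "ibibibybdy", "ibiyyyd", "ibydbb", "ibydbbbiii", "ibydbdd", "ibydbidbbyy", "ibyibbyyyyy"
Position 1: ibibibybdy

ibibibybdy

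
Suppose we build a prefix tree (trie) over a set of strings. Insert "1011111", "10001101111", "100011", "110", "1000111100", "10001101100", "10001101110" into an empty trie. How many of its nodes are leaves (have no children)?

A leaf is a node with no children — equivalently, the end of a word that is not a proper prefix of any other stored word.
Those words: "10001101100", "10001101110", "10001101111", "1000111100", "1011111", "110"
Leaf count: 6

6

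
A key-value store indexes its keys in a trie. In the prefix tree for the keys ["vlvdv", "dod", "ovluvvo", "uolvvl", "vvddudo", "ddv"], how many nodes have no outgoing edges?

A leaf is a node with no children — equivalently, the end of a word that is not a proper prefix of any other stored word.
Those words: "ddv", "dod", "ovluvvo", "uolvvl", "vlvdv", "vvddudo"
Leaf count: 6

6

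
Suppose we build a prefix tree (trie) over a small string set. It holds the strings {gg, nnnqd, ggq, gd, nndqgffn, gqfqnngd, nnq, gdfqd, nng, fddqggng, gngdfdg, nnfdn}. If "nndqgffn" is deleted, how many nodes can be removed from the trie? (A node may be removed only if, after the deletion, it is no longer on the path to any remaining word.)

After clearing the end-marker at "nndqgffn", prune upward until reaching a node still needed by another word.
The suffix "dqgffn" (6 nodes) is used only by "nndqgffn"; the node for "nn" still has the child "n", so pruning stops there.
Nodes removed: 6

6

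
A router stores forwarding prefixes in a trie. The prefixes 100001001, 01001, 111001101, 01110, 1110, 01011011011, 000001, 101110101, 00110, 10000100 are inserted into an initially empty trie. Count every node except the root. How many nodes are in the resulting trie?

Trace insertions, counting only characters that open a new branch:
  "100001001" → 9 new (1, 0, 0, 0, 0, 1, 0, 0, 1)
  "01001" → 5 new (0, 1, 0, 0, 1)
  "111001101" → prefix "1" already present; 8 new (1, 1, 0, 0, 1, 1, 0, 1)
  "01110" → prefix "01" already present; 3 new (1, 1, 0)
  "1110" → prefix "1110" already present; 0 new (none)
  "01011011011" → prefix "010" already present; 8 new (1, 1, 0, 1, 1, 0, 1, 1)
  "000001" → prefix "0" already present; 5 new (0, 0, 0, 0, 1)
  "101110101" → prefix "10" already present; 7 new (1, 1, 1, 0, 1, 0, 1)
  "00110" → prefix "00" already present; 3 new (1, 1, 0)
  "10000100" → prefix "10000100" already present; 0 new (none)
Total nodes = 9 + 5 + 8 + 3 + 0 + 8 + 5 + 7 + 3 + 0 = 48

48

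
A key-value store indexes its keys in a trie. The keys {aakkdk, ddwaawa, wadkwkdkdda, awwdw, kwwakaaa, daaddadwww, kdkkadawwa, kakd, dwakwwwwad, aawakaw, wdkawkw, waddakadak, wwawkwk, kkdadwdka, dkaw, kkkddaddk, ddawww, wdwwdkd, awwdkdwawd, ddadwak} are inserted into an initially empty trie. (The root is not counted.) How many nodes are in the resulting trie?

127

For each word, the new-node count is its length minus the longest prefix already in the trie:
  "aakkdk" → 6 new (a, a, k, k, d, k)
  "ddwaawa" → 7 new (d, d, w, a, a, w, a)
  "wadkwkdkdda" → 11 new (w, a, d, k, w, k, d, k, d, d, a)
  "awwdw" → prefix "a" already present; 4 new (w, w, d, w)
  "kwwakaaa" → 8 new (k, w, w, a, k, a, a, a)
  "daaddadwww" → prefix "d" already present; 9 new (a, a, d, d, a, d, w, w, w)
  "kdkkadawwa" → prefix "k" already present; 9 new (d, k, k, a, d, a, w, w, a)
  "kakd" → prefix "k" already present; 3 new (a, k, d)
  "dwakwwwwad" → prefix "d" already present; 9 new (w, a, k, w, w, w, w, a, d)
  "aawakaw" → prefix "aa" already present; 5 new (w, a, k, a, w)
  "wdkawkw" → prefix "w" already present; 6 new (d, k, a, w, k, w)
  "waddakadak" → prefix "wad" already present; 7 new (d, a, k, a, d, a, k)
  "wwawkwk" → prefix "w" already present; 6 new (w, a, w, k, w, k)
  "kkdadwdka" → prefix "k" already present; 8 new (k, d, a, d, w, d, k, a)
  "dkaw" → prefix "d" already present; 3 new (k, a, w)
  "kkkddaddk" → prefix "kk" already present; 7 new (k, d, d, a, d, d, k)
  "ddawww" → prefix "dd" already present; 4 new (a, w, w, w)
  "wdwwdkd" → prefix "wd" already present; 5 new (w, w, d, k, d)
  "awwdkdwawd" → prefix "awwd" already present; 6 new (k, d, w, a, w, d)
  "ddadwak" → prefix "dda" already present; 4 new (d, w, a, k)
Total nodes = 6 + 7 + 11 + 4 + 8 + 9 + 9 + 3 + 9 + 5 + 6 + 7 + 6 + 8 + 3 + 7 + 4 + 5 + 6 + 4 = 127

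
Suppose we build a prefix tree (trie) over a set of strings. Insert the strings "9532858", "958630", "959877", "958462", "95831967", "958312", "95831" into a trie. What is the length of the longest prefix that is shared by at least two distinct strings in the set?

The deepest shared node is where two words last agree before diverging.
e.g. "95831" and "958312" share the prefix "95831" of length 5; no pair shares a longer one.
Longest shared-prefix length: 5

5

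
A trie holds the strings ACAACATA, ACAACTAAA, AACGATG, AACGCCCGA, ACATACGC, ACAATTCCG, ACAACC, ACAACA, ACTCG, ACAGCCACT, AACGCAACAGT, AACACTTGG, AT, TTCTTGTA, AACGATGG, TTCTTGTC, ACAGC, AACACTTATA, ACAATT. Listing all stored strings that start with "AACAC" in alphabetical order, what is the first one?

Filter for "AACAC…" and sort: "AACACTTATA", "AACACTTGG"
The 1st is AACACTTATA.

AACACTTATA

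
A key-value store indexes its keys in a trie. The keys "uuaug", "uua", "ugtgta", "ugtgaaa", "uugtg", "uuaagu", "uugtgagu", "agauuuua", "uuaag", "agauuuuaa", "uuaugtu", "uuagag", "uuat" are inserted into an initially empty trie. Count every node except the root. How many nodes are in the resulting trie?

37

Count nodes per top-level branch (shared prefixes stored once):
  'a'-branch (agauuuua, agauuuuaa): 9 nodes
  'u'-branch (ugtgaaa, ugtgta, uua, uuaag, uuaagu, uuagag, uuat, uuaug, uuaugtu, uugtg, uugtgagu): 28 nodes
Sum: 37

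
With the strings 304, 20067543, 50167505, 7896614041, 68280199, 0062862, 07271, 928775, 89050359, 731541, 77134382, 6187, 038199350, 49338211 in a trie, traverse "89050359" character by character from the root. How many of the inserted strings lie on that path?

1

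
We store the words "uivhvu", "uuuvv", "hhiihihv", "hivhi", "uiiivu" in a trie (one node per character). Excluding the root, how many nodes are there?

Trace insertions, counting only characters that open a new branch:
  "uivhvu" → 6 new (u, i, v, h, v, u)
  "uuuvv" → prefix "u" already present; 4 new (u, u, v, v)
  "hhiihihv" → 8 new (h, h, i, i, h, i, h, v)
  "hivhi" → prefix "h" already present; 4 new (i, v, h, i)
  "uiiivu" → prefix "ui" already present; 4 new (i, i, v, u)
Total nodes = 6 + 4 + 8 + 4 + 4 = 26

26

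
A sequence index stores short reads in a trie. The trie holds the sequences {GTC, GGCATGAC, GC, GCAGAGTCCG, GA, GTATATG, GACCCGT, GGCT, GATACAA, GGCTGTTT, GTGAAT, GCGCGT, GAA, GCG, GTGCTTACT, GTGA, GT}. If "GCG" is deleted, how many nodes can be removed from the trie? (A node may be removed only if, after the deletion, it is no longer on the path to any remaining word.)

0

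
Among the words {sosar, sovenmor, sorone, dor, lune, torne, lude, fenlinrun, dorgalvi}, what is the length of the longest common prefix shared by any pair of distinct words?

3

The deepest shared node is where two words last agree before diverging.
"dor" and "dorgalvi" agree on "dor" (3 characters) before diverging; nothing deeper is shared.
Longest shared-prefix length: 3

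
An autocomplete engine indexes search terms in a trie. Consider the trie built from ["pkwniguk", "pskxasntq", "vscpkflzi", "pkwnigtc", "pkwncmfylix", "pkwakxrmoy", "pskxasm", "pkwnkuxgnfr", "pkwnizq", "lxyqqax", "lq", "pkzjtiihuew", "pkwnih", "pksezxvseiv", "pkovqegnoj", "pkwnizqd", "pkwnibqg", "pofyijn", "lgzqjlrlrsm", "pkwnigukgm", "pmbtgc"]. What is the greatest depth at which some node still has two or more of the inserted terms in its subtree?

Equivalently: take the maximum, over all pairs, of their longest common prefix length.
e.g. "pkwniguk" and "pkwnigukgm" share the prefix "pkwniguk" of length 8; no pair shares a longer one.
Longest shared-prefix length: 8

8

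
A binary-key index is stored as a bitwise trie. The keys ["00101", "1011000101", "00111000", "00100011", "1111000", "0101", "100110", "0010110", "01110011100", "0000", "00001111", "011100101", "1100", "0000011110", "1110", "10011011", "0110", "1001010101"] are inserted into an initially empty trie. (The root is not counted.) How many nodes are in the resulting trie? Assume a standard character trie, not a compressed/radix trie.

74

Trace insertions, counting only characters that open a new branch:
  "00101" → 5 new (0, 0, 1, 0, 1)
  "1011000101" → 10 new (1, 0, 1, 1, 0, 0, 0, 1, 0, 1)
  "00111000" → prefix "001" already present; 5 new (1, 1, 0, 0, 0)
  "00100011" → prefix "0010" already present; 4 new (0, 0, 1, 1)
  "1111000" → prefix "1" already present; 6 new (1, 1, 1, 0, 0, 0)
  "0101" → prefix "0" already present; 3 new (1, 0, 1)
  "100110" → prefix "10" already present; 4 new (0, 1, 1, 0)
  "0010110" → prefix "00101" already present; 2 new (1, 0)
  "01110011100" → prefix "01" already present; 9 new (1, 1, 0, 0, 1, 1, 1, 0, 0)
  "0000" → prefix "00" already present; 2 new (0, 0)
  "00001111" → prefix "0000" already present; 4 new (1, 1, 1, 1)
  "011100101" → prefix "0111001" already present; 2 new (0, 1)
  "1100" → prefix "11" already present; 2 new (0, 0)
  "0000011110" → prefix "0000" already present; 6 new (0, 1, 1, 1, 1, 0)
  "1110" → prefix "111" already present; 1 new (0)
  "10011011" → prefix "100110" already present; 2 new (1, 1)
  "0110" → prefix "011" already present; 1 new (0)
  "1001010101" → prefix "1001" already present; 6 new (0, 1, 0, 1, 0, 1)
Total nodes = 5 + 10 + 5 + 4 + 6 + 3 + 4 + 2 + 9 + 2 + 4 + 2 + 2 + 6 + 1 + 2 + 1 + 6 = 74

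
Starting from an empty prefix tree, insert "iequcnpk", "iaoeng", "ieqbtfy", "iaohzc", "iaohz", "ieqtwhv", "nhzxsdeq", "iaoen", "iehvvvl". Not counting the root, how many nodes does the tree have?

Count nodes per top-level branch (shared prefixes stored once):
  'i'-branch (iaoen, iaoeng, iaohz, iaohzc, iehvvvl, ieqbtfy, ieqtwhv, iequcnpk): 29 nodes
  'n'-branch (nhzxsdeq): 8 nodes
Sum: 37

37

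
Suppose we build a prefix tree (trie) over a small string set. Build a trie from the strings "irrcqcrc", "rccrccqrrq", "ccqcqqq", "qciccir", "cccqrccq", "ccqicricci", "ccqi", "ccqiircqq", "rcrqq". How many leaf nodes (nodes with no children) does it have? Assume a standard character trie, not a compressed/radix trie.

Leaves are exactly the stored words that no other stored word extends.
Those words: "cccqrccq", "ccqcqqq", "ccqicricci", "ccqiircqq", "irrcqcrc", "qciccir", "rccrccqrrq", "rcrqq"
Leaf count: 8

8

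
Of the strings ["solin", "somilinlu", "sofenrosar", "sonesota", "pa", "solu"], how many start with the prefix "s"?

5

Walk to "s"; the words in its subtree are exactly those with that prefix.
Words under "s": sofenrosar, solin, solu, somilinlu, sonesota
Count: 5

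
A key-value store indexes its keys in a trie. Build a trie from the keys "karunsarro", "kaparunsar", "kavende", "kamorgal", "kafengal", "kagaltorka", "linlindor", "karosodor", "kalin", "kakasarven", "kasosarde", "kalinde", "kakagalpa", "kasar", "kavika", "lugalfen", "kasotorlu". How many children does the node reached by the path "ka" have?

Follow the path "ka" to its node, then look at its outgoing edges.
Characters that immediately follow "ka" among the stored strings: {f, g, k, l, m, p, r, s, v}.
That node has 9 child edges.

9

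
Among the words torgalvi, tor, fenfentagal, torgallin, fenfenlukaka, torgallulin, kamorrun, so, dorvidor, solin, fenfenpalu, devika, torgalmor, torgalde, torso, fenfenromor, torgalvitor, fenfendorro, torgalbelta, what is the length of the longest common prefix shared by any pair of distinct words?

8

Equivalently: take the maximum, over all pairs, of their longest common prefix length.
"torgalvi" and "torgalvitor" agree on "torgalvi" (8 characters) before diverging; nothing deeper is shared.
Longest shared-prefix length: 8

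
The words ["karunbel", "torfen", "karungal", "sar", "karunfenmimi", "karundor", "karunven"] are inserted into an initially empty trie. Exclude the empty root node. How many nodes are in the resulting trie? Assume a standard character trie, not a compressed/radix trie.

33

Trie structure (* marks end of a word):
(root)
├─ k
│  └─ a
│     └─ r
│        └─ u
│           └─ n
│              ├─ b
│              │  └─ e
│              │     └─ l *
│              ├─ d
│              │  └─ o
│              │     └─ r *
│              ├─ f
│              │  └─ e
│              │     └─ n
│              │        └─ m
│              │           └─ i
│              │              └─ m
│              │                 └─ i *
│              ├─ g
│              │  └─ a
│              │     └─ l *
│              └─ v
│                 └─ e
│                    └─ n *
├─ s
│  └─ a
│     └─ r *
└─ t
   └─ o
      └─ r
         └─ f
            └─ e
               └─ n *
Counting every labelled node above: 33.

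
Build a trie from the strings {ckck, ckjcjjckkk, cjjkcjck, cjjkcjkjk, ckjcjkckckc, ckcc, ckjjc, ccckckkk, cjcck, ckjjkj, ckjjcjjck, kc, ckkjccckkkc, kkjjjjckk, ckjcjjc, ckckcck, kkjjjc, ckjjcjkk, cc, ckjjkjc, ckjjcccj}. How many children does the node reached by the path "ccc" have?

Walk "ccc" from the root, arriving at one node.
Characters that immediately follow "ccc" among the stored strings: {k}.
That node has 1 child edge.

1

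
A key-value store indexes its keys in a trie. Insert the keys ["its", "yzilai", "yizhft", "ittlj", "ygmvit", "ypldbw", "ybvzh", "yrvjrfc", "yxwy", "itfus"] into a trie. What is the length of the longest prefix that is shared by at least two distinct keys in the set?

Look for the deepest trie node that still has at least two words in its subtree.
e.g. "itfus" and "its" share the prefix "it" of length 2; no pair shares a longer one.
Longest shared-prefix length: 2

2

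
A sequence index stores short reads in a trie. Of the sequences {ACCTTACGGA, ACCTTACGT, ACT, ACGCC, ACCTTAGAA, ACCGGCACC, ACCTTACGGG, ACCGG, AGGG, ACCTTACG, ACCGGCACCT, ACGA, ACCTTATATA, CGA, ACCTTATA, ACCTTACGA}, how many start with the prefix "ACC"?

Filter for entries beginning with "ACC":
Matches: "ACCGG", "ACCGGCACC", "ACCGGCACCT", "ACCTTACG", "ACCTTACGA", "ACCTTACGGA", "ACCTTACGGG", "ACCTTACGT", "ACCTTAGAA", "ACCTTATA", "ACCTTATATA"
Count: 11

11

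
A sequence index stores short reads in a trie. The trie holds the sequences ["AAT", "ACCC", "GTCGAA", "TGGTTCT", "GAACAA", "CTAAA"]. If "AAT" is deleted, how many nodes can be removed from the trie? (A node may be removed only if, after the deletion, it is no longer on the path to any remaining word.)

After clearing the end-marker at "AAT", prune upward until reaching a node still needed by another word.
The suffix "AT" (2 nodes) is used only by "AAT"; the node for "A" still has the child "C", so pruning stops there.
Nodes removed: 2

2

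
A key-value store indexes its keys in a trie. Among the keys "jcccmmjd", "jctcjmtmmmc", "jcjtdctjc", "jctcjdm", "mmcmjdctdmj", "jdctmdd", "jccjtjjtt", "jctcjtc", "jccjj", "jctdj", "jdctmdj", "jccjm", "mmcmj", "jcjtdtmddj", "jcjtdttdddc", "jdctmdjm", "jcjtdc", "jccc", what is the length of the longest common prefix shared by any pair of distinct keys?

7

Equivalently: take the maximum, over all pairs, of their longest common prefix length.
"jdctmdj" and "jdctmdjm" agree on "jdctmdj" (7 characters) before diverging; nothing deeper is shared.
Longest shared-prefix length: 7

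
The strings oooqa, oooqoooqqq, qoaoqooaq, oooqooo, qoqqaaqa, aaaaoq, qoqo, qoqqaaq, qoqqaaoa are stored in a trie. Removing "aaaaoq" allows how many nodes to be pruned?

Walk "aaaaoq" from the leaf back toward the root, removing each node that no remaining word uses.
No other word shares any prefix with "aaaaoq", so all 6 of its nodes go.
Nodes removed: 6

6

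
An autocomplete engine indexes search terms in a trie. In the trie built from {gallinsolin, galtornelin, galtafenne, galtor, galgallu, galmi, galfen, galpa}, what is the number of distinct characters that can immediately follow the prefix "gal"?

The children of the "gal" node are the distinct next characters among strings starting with "gal".
Characters that immediately follow "gal" among the stored strings: {f, g, l, m, p, t}.
That node has 6 child edges.

6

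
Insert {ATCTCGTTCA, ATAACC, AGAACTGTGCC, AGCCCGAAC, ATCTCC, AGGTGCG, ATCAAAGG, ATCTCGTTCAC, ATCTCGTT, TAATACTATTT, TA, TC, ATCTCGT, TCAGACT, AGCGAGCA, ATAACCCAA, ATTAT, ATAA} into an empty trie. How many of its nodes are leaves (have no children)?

A leaf is a node with no children — equivalently, the end of a word that is not a proper prefix of any other stored word.
Those words: "AGAACTGTGCC", "AGCCCGAAC", "AGCGAGCA", "AGGTGCG", "ATAACCCAA", "ATCAAAGG", "ATCTCC", "ATCTCGTTCAC", "ATTAT", "TAATACTATTT", "TCAGACT"
Leaf count: 11

11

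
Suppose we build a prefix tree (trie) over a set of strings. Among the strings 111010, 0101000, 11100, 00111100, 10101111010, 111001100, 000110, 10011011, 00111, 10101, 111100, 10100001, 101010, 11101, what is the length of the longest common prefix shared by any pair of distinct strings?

5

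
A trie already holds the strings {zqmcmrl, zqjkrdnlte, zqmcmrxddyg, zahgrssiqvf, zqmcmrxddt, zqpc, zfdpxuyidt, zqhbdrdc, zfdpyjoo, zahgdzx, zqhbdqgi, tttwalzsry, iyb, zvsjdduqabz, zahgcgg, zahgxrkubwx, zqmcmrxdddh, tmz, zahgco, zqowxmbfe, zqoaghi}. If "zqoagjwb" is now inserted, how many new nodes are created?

The longest prefix of "zqoagjwb" already in the trie is "zqoag" (length 5).
Each of the 3 remaining characters creates one node.

3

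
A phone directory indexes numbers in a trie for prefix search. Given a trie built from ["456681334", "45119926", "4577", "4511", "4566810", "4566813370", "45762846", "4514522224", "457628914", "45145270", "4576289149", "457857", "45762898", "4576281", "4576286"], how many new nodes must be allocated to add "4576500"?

"4576" is already a path in the trie; the remaining "500" must be added.
New nodes needed: |"4576500"| − 4 = 7 − 4 = 3.

3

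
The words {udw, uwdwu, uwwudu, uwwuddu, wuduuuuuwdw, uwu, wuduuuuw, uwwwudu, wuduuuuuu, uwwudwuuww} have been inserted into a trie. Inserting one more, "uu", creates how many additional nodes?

1

The longest prefix of "uu" already in the trie is "u" (length 1).
Each of the 1 remaining characters creates one node.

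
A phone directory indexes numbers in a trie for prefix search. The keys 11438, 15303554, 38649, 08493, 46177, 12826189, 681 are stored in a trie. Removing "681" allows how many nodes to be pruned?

3

A node on "681"'s path can go only if nothing else ends at it or branches off below it.
No other word shares any prefix with "681", so all 3 of its nodes go.
Nodes removed: 3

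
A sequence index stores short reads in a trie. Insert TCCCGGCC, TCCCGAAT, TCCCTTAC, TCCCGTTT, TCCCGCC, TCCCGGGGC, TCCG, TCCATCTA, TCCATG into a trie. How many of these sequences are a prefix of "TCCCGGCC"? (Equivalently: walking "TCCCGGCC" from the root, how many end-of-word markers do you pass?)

1

Traverse "TCCCGGCC" character by character; count nodes along the way that are marked as word ends.
Prefixes of the query that are stored words: "TCCCGGCC"
Count: 1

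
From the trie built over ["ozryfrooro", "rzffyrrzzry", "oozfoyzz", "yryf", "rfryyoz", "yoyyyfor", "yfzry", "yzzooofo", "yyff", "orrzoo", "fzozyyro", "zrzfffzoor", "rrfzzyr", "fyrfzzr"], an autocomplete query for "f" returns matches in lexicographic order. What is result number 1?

fyrfzzr

Words with prefix "f", in lexicographic order: "fyrfzzr", "fzozyyro"
Position 1: fyrfzzr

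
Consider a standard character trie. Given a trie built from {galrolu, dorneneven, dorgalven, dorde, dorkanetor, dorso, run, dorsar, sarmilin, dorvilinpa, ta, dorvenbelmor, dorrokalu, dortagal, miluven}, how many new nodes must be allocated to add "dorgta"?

Walking "dorgta" from the root, the first 4 characters ("dorg") follow existing edges; "t" is the first miss.
Each of the 2 remaining characters creates one node.

2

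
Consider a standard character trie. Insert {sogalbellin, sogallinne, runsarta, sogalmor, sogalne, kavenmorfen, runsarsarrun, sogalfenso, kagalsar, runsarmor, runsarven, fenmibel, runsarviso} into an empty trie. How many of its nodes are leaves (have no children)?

13

Leaves are exactly the stored words that no other stored word extends.
Those words: "fenmibel", "kagalsar", "kavenmorfen", "runsarmor", "runsarsarrun", "runsarta", "runsarven", "runsarviso", "sogalbellin", "sogalfenso", "sogallinne", "sogalmor", "sogalne"
Leaf count: 13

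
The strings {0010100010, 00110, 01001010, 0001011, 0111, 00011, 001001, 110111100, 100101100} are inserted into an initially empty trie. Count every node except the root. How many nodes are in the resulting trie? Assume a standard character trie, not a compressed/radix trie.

For each word, the new-node count is its length minus the longest prefix already in the trie:
  "0010100010" → 10 new (0, 0, 1, 0, 1, 0, 0, 0, 1, 0)
  "00110" → prefix "001" already present; 2 new (1, 0)
  "01001010" → prefix "0" already present; 7 new (1, 0, 0, 1, 0, 1, 0)
  "0001011" → prefix "00" already present; 5 new (0, 1, 0, 1, 1)
  "0111" → prefix "01" already present; 2 new (1, 1)
  "00011" → prefix "0001" already present; 1 new (1)
  "001001" → prefix "0010" already present; 2 new (0, 1)
  "110111100" → 9 new (1, 1, 0, 1, 1, 1, 1, 0, 0)
  "100101100" → prefix "1" already present; 8 new (0, 0, 1, 0, 1, 1, 0, 0)
Total nodes = 10 + 2 + 7 + 5 + 2 + 1 + 2 + 9 + 8 = 46

46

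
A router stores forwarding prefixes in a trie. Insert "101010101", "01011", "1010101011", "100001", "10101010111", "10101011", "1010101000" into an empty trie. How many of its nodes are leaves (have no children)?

5

Leaves are exactly the stored words that no other stored word extends.
Those words: "01011", "100001", "1010101000", "10101010111", "10101011"
Leaf count: 5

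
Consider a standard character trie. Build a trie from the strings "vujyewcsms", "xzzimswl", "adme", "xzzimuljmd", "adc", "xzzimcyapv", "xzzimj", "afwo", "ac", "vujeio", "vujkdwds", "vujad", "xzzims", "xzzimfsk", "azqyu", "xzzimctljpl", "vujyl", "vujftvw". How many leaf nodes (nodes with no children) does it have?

A leaf is a node with no children — equivalently, the end of a word that is not a proper prefix of any other stored word.
Those words: "ac", "adc", "adme", "afwo", "azqyu", "vujad", "vujeio", "vujftvw", "vujkdwds", "vujyewcsms", "vujyl", "xzzimctljpl", "xzzimcyapv", "xzzimfsk", "xzzimj", "xzzimswl", "xzzimuljmd"
Leaf count: 17

17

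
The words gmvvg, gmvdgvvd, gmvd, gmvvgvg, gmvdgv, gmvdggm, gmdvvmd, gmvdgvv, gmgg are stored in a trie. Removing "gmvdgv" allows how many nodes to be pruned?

0

A node on "gmvdgv"'s path can go only if nothing else ends at it or branches off below it.
Every node on "gmvdgv" is still needed (e.g. by "gmvdgvvd"), so nothing is freed.
Nodes removed: 0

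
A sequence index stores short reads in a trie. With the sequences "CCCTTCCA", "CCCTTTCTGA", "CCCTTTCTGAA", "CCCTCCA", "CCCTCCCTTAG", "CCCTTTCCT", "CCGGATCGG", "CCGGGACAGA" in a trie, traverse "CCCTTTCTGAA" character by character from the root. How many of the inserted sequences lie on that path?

Check each prefix of "CCCTTTCTGAA" against the stored set — each match is an end-marker on the path.
Prefixes of the query that are stored words: "CCCTTTCTGA", "CCCTTTCTGAA"
Count: 2

2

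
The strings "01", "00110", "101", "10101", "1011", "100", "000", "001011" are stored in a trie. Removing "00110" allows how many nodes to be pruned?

2

A node on "00110"'s path can go only if nothing else ends at it or branches off below it.
The suffix "10" (2 nodes) is used only by "00110"; the node for "001" still has the child "0", so pruning stops there.
Nodes removed: 2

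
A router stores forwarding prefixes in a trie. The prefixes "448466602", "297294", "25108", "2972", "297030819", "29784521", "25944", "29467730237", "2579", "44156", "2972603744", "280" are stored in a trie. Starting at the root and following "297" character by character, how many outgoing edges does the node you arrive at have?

3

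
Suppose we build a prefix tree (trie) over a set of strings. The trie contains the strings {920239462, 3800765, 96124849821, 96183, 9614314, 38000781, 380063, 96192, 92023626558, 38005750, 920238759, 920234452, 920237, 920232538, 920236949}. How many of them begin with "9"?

Walk to "9"; the words in its subtree are exactly those with that prefix.
Matches: "920232538", "920234452", "92023626558", "920236949", "920237", "920238759", "920239462", "96124849821", "9614314", "96183", "96192"
Count: 11

11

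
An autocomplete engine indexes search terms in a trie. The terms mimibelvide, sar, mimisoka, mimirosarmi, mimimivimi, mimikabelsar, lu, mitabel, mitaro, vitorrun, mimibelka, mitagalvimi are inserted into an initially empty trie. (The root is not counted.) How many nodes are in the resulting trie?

65

For each word, the new-node count is its length minus the longest prefix already in the trie:
  "mimibelvide" → 11 new (m, i, m, i, b, e, l, v, i, d, e)
  "sar" → 3 new (s, a, r)
  "mimisoka" → prefix "mimi" already present; 4 new (s, o, k, a)
  "mimirosarmi" → prefix "mimi" already present; 7 new (r, o, s, a, r, m, i)
  "mimimivimi" → prefix "mimi" already present; 6 new (m, i, v, i, m, i)
  "mimikabelsar" → prefix "mimi" already present; 8 new (k, a, b, e, l, s, a, r)
  "lu" → 2 new (l, u)
  "mitabel" → prefix "mi" already present; 5 new (t, a, b, e, l)
  "mitaro" → prefix "mita" already present; 2 new (r, o)
  "vitorrun" → 8 new (v, i, t, o, r, r, u, n)
  "mimibelka" → prefix "mimibel" already present; 2 new (k, a)
  "mitagalvimi" → prefix "mita" already present; 7 new (g, a, l, v, i, m, i)
Total nodes = 11 + 3 + 4 + 7 + 6 + 8 + 2 + 5 + 2 + 8 + 2 + 7 = 65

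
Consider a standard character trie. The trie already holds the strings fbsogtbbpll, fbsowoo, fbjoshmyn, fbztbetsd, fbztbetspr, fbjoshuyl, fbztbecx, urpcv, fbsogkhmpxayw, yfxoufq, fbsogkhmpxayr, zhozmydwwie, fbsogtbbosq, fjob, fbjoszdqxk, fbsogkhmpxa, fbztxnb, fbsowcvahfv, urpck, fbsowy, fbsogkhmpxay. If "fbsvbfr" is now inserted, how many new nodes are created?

4

"fbs" is already a path in the trie; the remaining "vbfr" must be added.
New nodes needed: |"fbsvbfr"| − 3 = 7 − 3 = 4.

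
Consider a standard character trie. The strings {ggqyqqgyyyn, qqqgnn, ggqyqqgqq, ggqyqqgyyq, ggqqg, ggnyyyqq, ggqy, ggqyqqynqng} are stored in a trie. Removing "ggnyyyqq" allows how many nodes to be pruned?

After clearing the end-marker at "ggnyyyqq", prune upward until reaching a node still needed by another word.
The suffix "nyyyqq" (6 nodes) is used only by "ggnyyyqq"; the node for "gg" still has the child "q", so pruning stops there.
Nodes removed: 6

6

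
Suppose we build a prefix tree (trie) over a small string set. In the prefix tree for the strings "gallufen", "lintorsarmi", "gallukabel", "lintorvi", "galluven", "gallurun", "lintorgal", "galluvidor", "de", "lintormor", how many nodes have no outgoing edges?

Leaves are exactly the stored words that no other stored word extends.
Those words: "de", "gallufen", "gallukabel", "gallurun", "galluven", "galluvidor", "lintorgal", "lintormor", "lintorsarmi", "lintorvi"
Leaf count: 10

10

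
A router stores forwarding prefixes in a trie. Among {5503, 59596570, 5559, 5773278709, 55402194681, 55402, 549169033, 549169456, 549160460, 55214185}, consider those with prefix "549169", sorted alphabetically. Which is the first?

DFS of the "549169" subtree visits, in order: "549169033", "549169456"
The 1st is 549169033.

549169033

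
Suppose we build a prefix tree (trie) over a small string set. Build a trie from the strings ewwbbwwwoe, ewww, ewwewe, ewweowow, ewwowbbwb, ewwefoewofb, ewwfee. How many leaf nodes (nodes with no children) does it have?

7

Leaves are exactly the stored words that no other stored word extends.
Those words: "ewwbbwwwoe", "ewwefoewofb", "ewweowow", "ewwewe", "ewwfee", "ewwowbbwb", "ewww"
Leaf count: 7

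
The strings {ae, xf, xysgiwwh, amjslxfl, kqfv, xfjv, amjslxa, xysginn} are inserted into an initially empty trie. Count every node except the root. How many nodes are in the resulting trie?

Count nodes per top-level branch (shared prefixes stored once):
  'a'-branch (ae, amjslxa, amjslxfl): 10 nodes
  'k'-branch (kqfv): 4 nodes
  'x'-branch (xf, xfjv, xysginn, xysgiwwh): 13 nodes
Sum: 27

27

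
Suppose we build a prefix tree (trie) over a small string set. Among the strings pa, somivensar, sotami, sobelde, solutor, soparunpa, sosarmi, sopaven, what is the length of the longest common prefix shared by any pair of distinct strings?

4

Equivalently: take the maximum, over all pairs, of their longest common prefix length.
e.g. "soparunpa" and "sopaven" share the prefix "sopa" of length 4; no pair shares a longer one.
Longest shared-prefix length: 4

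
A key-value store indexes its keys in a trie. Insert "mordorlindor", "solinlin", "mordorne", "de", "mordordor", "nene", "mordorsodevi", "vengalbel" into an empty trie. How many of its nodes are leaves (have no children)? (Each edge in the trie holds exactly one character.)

A leaf is a node with no children — equivalently, the end of a word that is not a proper prefix of any other stored word.
Those words: "de", "mordordor", "mordorlindor", "mordorne", "mordorsodevi", "nene", "solinlin", "vengalbel"
Leaf count: 8

8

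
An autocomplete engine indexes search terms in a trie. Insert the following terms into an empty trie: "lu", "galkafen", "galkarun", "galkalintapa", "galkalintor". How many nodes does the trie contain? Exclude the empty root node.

22

Count nodes per top-level branch (shared prefixes stored once):
  'g'-branch (galkafen, galkalintapa, galkalintor, galkarun): 20 nodes
  'l'-branch (lu): 2 nodes
Sum: 22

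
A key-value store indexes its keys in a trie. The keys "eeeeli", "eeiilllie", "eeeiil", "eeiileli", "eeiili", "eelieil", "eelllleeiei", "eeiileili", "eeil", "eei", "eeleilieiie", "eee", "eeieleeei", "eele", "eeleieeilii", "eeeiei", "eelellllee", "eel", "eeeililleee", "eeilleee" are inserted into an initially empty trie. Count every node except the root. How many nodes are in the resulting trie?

76

Insert word by word; a character creates a node only if that edge doesn't already exist:
  "eeeeli" → 6 new (e, e, e, e, l, i)
  "eeiilllie" → prefix "ee" already present; 7 new (i, i, l, l, l, i, e)
  "eeeiil" → prefix "eee" already present; 3 new (i, i, l)
  "eeiileli" → prefix "eeiil" already present; 3 new (e, l, i)
  "eeiili" → prefix "eeiil" already present; 1 new (i)
  "eelieil" → prefix "ee" already present; 5 new (l, i, e, i, l)
  "eelllleeiei" → prefix "eel" already present; 8 new (l, l, l, e, e, i, e, i)
  "eeiileili" → prefix "eeiile" already present; 3 new (i, l, i)
  "eeil" → prefix "eei" already present; 1 new (l)
  "eei" → prefix "eei" already present; 0 new (none)
  "eeleilieiie" → prefix "eel" already present; 8 new (e, i, l, i, e, i, i, e)
  "eee" → prefix "eee" already present; 0 new (none)
  "eeieleeei" → prefix "eei" already present; 6 new (e, l, e, e, e, i)
  "eele" → prefix "eele" already present; 0 new (none)
  "eeleieeilii" → prefix "eelei" already present; 6 new (e, e, i, l, i, i)
  "eeeiei" → prefix "eeei" already present; 2 new (e, i)
  "eelellllee" → prefix "eele" already present; 6 new (l, l, l, l, e, e)
  "eel" → prefix "eel" already present; 0 new (none)
  "eeeililleee" → prefix "eeei" already present; 7 new (l, i, l, l, e, e, e)
  "eeilleee" → prefix "eeil" already present; 4 new (l, e, e, e)
Total nodes = 6 + 7 + 3 + 3 + 1 + 5 + 8 + 3 + 1 + 0 + 8 + 0 + 6 + 0 + 6 + 2 + 6 + 0 + 7 + 4 = 76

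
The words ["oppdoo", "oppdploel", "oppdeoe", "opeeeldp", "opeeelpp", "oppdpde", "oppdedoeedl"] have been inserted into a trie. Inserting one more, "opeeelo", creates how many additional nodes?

1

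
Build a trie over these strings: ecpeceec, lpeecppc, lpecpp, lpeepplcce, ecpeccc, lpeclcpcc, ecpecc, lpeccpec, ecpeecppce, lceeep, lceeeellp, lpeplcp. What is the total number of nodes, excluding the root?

Trace insertions, counting only characters that open a new branch:
  "ecpeceec" → 8 new (e, c, p, e, c, e, e, c)
  "lpeecppc" → 8 new (l, p, e, e, c, p, p, c)
  "lpecpp" → prefix "lpe" already present; 3 new (c, p, p)
  "lpeepplcce" → prefix "lpee" already present; 6 new (p, p, l, c, c, e)
  "ecpeccc" → prefix "ecpec" already present; 2 new (c, c)
  "lpeclcpcc" → prefix "lpec" already present; 5 new (l, c, p, c, c)
  "ecpecc" → prefix "ecpecc" already present; 0 new (none)
  "lpeccpec" → prefix "lpec" already present; 4 new (c, p, e, c)
  "ecpeecppce" → prefix "ecpe" already present; 6 new (e, c, p, p, c, e)
  "lceeep" → prefix "l" already present; 5 new (c, e, e, e, p)
  "lceeeellp" → prefix "lceee" already present; 4 new (e, l, l, p)
  "lpeplcp" → prefix "lpe" already present; 4 new (p, l, c, p)
Total nodes = 8 + 8 + 3 + 6 + 2 + 5 + 0 + 4 + 6 + 5 + 4 + 4 = 55

55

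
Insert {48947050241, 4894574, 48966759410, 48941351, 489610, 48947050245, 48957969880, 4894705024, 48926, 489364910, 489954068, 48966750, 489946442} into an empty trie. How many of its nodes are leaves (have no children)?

A leaf is a node with no children — equivalently, the end of a word that is not a proper prefix of any other stored word.
Those words: "48926", "489364910", "48941351", "4894574", "48947050241", "48947050245", "48957969880", "489610", "48966750", "48966759410", "489946442", "489954068"
Leaf count: 12

12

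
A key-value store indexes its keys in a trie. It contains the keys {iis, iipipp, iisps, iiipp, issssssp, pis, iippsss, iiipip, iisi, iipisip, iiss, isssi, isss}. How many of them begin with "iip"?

3

Walk to "iip"; the words in its subtree are exactly those with that prefix.
Words under "iip": iipipp, iipisip, iippsss
Count: 3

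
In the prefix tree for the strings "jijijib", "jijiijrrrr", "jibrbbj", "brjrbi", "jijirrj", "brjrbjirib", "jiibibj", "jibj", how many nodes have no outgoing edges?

A leaf is a node with no children — equivalently, the end of a word that is not a proper prefix of any other stored word.
Those words: "brjrbi", "brjrbjirib", "jibj", "jibrbbj", "jiibibj", "jijiijrrrr", "jijijib", "jijirrj"
Leaf count: 8

8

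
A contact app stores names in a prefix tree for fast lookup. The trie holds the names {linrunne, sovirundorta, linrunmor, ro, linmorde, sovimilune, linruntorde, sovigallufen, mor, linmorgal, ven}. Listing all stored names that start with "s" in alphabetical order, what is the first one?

Words with prefix "s", in lexicographic order: "sovigallufen", "sovimilune", "sovirundorta"
The 1st is sovigallufen.

sovigallufen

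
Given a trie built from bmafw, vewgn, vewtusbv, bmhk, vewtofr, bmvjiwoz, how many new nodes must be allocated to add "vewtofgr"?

2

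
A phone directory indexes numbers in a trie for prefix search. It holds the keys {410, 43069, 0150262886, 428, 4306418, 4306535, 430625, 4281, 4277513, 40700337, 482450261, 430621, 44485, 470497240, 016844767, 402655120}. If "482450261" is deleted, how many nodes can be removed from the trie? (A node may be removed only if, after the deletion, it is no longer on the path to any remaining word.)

A node on "482450261"'s path can go only if nothing else ends at it or branches off below it.
The suffix "82450261" (8 nodes) is used only by "482450261"; the node for "4" still has the child "1", so pruning stops there.
Nodes removed: 8

8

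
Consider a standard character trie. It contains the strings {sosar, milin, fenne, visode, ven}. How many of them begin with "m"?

1

Walk to "m"; the words in its subtree are exactly those with that prefix.
Matches: "milin"
Count: 1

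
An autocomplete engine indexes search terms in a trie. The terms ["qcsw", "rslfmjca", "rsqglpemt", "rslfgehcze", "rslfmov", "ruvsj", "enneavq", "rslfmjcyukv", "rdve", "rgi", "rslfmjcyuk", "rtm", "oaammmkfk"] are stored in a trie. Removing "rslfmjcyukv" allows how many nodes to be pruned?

Walk "rslfmjcyukv" from the leaf back toward the root, removing each node that no remaining word uses.
The suffix "v" (1 node) is used only by "rslfmjcyukv"; "rslfmjcyuk" is itself a stored word, so pruning stops there.
Nodes removed: 1

1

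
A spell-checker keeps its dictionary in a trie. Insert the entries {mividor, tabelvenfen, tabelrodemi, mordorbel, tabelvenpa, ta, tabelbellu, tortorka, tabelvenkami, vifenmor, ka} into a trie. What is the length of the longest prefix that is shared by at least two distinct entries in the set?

The deepest shared node is where two words last agree before diverging.
"tabelvenfen" and "tabelvenkami" agree on "tabelven" (8 characters) before diverging; nothing deeper is shared.
Longest shared-prefix length: 8

8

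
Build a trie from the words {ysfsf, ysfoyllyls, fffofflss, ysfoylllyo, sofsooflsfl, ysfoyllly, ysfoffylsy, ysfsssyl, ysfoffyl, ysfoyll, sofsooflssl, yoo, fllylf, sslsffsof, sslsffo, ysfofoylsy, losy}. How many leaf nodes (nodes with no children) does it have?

14

Leaves are exactly the stored words that no other stored word extends.
Those words: "fffofflss", "fllylf", "losy", "sofsooflsfl", "sofsooflssl", "sslsffo", "sslsffsof", "yoo", "ysfoffylsy", "ysfofoylsy", "ysfoylllyo", "ysfoyllyls", "ysfsf", "ysfsssyl"
Leaf count: 14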